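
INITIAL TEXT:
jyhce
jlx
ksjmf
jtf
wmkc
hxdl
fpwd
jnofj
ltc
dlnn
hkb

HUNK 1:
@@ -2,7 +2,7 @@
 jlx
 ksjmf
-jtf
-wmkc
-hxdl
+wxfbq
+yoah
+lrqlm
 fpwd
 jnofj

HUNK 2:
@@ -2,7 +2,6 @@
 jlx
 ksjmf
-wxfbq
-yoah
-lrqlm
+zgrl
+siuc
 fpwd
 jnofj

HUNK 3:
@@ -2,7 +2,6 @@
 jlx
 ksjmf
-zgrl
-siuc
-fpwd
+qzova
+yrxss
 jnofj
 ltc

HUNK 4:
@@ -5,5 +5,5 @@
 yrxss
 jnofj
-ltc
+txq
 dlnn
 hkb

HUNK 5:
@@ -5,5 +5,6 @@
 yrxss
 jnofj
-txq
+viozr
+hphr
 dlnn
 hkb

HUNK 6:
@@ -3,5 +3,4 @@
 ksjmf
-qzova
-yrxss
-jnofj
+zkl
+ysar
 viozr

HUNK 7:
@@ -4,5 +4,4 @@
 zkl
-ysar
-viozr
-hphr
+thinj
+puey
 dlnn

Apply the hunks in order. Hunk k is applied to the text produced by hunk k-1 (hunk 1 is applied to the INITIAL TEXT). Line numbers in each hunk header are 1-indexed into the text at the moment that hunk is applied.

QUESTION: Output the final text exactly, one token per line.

Hunk 1: at line 2 remove [jtf,wmkc,hxdl] add [wxfbq,yoah,lrqlm] -> 11 lines: jyhce jlx ksjmf wxfbq yoah lrqlm fpwd jnofj ltc dlnn hkb
Hunk 2: at line 2 remove [wxfbq,yoah,lrqlm] add [zgrl,siuc] -> 10 lines: jyhce jlx ksjmf zgrl siuc fpwd jnofj ltc dlnn hkb
Hunk 3: at line 2 remove [zgrl,siuc,fpwd] add [qzova,yrxss] -> 9 lines: jyhce jlx ksjmf qzova yrxss jnofj ltc dlnn hkb
Hunk 4: at line 5 remove [ltc] add [txq] -> 9 lines: jyhce jlx ksjmf qzova yrxss jnofj txq dlnn hkb
Hunk 5: at line 5 remove [txq] add [viozr,hphr] -> 10 lines: jyhce jlx ksjmf qzova yrxss jnofj viozr hphr dlnn hkb
Hunk 6: at line 3 remove [qzova,yrxss,jnofj] add [zkl,ysar] -> 9 lines: jyhce jlx ksjmf zkl ysar viozr hphr dlnn hkb
Hunk 7: at line 4 remove [ysar,viozr,hphr] add [thinj,puey] -> 8 lines: jyhce jlx ksjmf zkl thinj puey dlnn hkb

Answer: jyhce
jlx
ksjmf
zkl
thinj
puey
dlnn
hkb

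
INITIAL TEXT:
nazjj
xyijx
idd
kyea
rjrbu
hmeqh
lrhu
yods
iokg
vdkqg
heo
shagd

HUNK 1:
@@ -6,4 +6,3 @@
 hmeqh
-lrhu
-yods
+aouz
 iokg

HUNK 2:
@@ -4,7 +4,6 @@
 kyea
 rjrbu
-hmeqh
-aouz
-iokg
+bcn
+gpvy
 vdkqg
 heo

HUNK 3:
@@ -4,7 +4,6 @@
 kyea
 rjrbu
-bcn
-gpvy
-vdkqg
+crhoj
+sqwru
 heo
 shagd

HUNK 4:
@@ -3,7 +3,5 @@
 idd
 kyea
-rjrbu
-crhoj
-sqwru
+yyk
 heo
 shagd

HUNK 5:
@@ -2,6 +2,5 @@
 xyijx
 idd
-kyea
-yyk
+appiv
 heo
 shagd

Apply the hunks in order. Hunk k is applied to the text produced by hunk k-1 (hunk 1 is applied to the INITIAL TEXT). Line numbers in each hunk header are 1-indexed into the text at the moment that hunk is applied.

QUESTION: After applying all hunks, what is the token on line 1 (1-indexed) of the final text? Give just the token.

Hunk 1: at line 6 remove [lrhu,yods] add [aouz] -> 11 lines: nazjj xyijx idd kyea rjrbu hmeqh aouz iokg vdkqg heo shagd
Hunk 2: at line 4 remove [hmeqh,aouz,iokg] add [bcn,gpvy] -> 10 lines: nazjj xyijx idd kyea rjrbu bcn gpvy vdkqg heo shagd
Hunk 3: at line 4 remove [bcn,gpvy,vdkqg] add [crhoj,sqwru] -> 9 lines: nazjj xyijx idd kyea rjrbu crhoj sqwru heo shagd
Hunk 4: at line 3 remove [rjrbu,crhoj,sqwru] add [yyk] -> 7 lines: nazjj xyijx idd kyea yyk heo shagd
Hunk 5: at line 2 remove [kyea,yyk] add [appiv] -> 6 lines: nazjj xyijx idd appiv heo shagd
Final line 1: nazjj

Answer: nazjj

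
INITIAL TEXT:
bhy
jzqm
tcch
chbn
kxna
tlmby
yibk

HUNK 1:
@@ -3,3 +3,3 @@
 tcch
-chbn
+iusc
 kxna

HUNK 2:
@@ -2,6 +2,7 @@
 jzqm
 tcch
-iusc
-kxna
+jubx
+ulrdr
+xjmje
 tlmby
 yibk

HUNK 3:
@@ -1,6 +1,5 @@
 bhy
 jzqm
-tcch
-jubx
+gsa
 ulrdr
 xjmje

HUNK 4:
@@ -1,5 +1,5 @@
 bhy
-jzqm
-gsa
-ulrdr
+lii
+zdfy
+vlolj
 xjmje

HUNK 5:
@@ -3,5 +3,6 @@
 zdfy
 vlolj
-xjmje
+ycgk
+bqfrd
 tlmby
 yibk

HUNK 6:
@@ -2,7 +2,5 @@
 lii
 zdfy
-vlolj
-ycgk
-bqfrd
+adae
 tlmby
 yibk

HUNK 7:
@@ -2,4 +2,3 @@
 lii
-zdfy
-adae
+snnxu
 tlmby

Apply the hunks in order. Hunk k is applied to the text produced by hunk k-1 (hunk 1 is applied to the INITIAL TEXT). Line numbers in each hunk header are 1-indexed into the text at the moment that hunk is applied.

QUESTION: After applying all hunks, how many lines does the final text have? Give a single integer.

Hunk 1: at line 3 remove [chbn] add [iusc] -> 7 lines: bhy jzqm tcch iusc kxna tlmby yibk
Hunk 2: at line 2 remove [iusc,kxna] add [jubx,ulrdr,xjmje] -> 8 lines: bhy jzqm tcch jubx ulrdr xjmje tlmby yibk
Hunk 3: at line 1 remove [tcch,jubx] add [gsa] -> 7 lines: bhy jzqm gsa ulrdr xjmje tlmby yibk
Hunk 4: at line 1 remove [jzqm,gsa,ulrdr] add [lii,zdfy,vlolj] -> 7 lines: bhy lii zdfy vlolj xjmje tlmby yibk
Hunk 5: at line 3 remove [xjmje] add [ycgk,bqfrd] -> 8 lines: bhy lii zdfy vlolj ycgk bqfrd tlmby yibk
Hunk 6: at line 2 remove [vlolj,ycgk,bqfrd] add [adae] -> 6 lines: bhy lii zdfy adae tlmby yibk
Hunk 7: at line 2 remove [zdfy,adae] add [snnxu] -> 5 lines: bhy lii snnxu tlmby yibk
Final line count: 5

Answer: 5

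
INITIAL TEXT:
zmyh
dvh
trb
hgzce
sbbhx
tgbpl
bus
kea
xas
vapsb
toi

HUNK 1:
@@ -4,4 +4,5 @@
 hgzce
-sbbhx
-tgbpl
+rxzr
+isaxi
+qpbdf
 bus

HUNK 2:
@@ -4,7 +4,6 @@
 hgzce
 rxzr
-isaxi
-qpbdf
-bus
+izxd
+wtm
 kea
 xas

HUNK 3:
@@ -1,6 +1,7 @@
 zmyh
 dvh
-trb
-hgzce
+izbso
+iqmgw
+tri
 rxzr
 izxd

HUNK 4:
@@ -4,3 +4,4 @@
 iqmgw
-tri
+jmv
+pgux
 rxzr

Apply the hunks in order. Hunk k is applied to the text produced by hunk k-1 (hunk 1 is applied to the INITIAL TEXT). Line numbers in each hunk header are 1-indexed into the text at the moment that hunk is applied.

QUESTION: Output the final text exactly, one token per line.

Answer: zmyh
dvh
izbso
iqmgw
jmv
pgux
rxzr
izxd
wtm
kea
xas
vapsb
toi

Derivation:
Hunk 1: at line 4 remove [sbbhx,tgbpl] add [rxzr,isaxi,qpbdf] -> 12 lines: zmyh dvh trb hgzce rxzr isaxi qpbdf bus kea xas vapsb toi
Hunk 2: at line 4 remove [isaxi,qpbdf,bus] add [izxd,wtm] -> 11 lines: zmyh dvh trb hgzce rxzr izxd wtm kea xas vapsb toi
Hunk 3: at line 1 remove [trb,hgzce] add [izbso,iqmgw,tri] -> 12 lines: zmyh dvh izbso iqmgw tri rxzr izxd wtm kea xas vapsb toi
Hunk 4: at line 4 remove [tri] add [jmv,pgux] -> 13 lines: zmyh dvh izbso iqmgw jmv pgux rxzr izxd wtm kea xas vapsb toi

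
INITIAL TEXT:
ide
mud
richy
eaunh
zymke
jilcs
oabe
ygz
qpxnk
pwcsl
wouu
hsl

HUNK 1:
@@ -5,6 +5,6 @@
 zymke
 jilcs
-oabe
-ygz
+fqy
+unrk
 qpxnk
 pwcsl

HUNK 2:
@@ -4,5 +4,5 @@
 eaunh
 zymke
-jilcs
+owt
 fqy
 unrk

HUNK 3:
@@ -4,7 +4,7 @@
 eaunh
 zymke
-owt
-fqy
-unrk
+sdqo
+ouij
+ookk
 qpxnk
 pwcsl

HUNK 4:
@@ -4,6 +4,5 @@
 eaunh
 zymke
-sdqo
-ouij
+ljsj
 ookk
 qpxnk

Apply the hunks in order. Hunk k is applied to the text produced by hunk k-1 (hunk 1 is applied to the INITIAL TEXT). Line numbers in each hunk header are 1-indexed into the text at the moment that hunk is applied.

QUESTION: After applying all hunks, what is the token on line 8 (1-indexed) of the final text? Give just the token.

Answer: qpxnk

Derivation:
Hunk 1: at line 5 remove [oabe,ygz] add [fqy,unrk] -> 12 lines: ide mud richy eaunh zymke jilcs fqy unrk qpxnk pwcsl wouu hsl
Hunk 2: at line 4 remove [jilcs] add [owt] -> 12 lines: ide mud richy eaunh zymke owt fqy unrk qpxnk pwcsl wouu hsl
Hunk 3: at line 4 remove [owt,fqy,unrk] add [sdqo,ouij,ookk] -> 12 lines: ide mud richy eaunh zymke sdqo ouij ookk qpxnk pwcsl wouu hsl
Hunk 4: at line 4 remove [sdqo,ouij] add [ljsj] -> 11 lines: ide mud richy eaunh zymke ljsj ookk qpxnk pwcsl wouu hsl
Final line 8: qpxnk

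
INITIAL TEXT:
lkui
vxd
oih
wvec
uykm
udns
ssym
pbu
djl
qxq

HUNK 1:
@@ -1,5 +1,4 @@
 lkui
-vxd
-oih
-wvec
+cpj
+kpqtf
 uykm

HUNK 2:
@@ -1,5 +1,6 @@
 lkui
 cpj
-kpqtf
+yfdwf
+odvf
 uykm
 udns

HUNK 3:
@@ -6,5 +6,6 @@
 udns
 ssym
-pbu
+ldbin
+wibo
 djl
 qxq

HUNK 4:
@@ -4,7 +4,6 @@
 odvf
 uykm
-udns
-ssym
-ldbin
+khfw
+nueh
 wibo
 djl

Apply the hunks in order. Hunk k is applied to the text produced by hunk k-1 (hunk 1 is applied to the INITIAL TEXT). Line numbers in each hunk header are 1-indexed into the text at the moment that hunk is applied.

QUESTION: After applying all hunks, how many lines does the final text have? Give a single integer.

Answer: 10

Derivation:
Hunk 1: at line 1 remove [vxd,oih,wvec] add [cpj,kpqtf] -> 9 lines: lkui cpj kpqtf uykm udns ssym pbu djl qxq
Hunk 2: at line 1 remove [kpqtf] add [yfdwf,odvf] -> 10 lines: lkui cpj yfdwf odvf uykm udns ssym pbu djl qxq
Hunk 3: at line 6 remove [pbu] add [ldbin,wibo] -> 11 lines: lkui cpj yfdwf odvf uykm udns ssym ldbin wibo djl qxq
Hunk 4: at line 4 remove [udns,ssym,ldbin] add [khfw,nueh] -> 10 lines: lkui cpj yfdwf odvf uykm khfw nueh wibo djl qxq
Final line count: 10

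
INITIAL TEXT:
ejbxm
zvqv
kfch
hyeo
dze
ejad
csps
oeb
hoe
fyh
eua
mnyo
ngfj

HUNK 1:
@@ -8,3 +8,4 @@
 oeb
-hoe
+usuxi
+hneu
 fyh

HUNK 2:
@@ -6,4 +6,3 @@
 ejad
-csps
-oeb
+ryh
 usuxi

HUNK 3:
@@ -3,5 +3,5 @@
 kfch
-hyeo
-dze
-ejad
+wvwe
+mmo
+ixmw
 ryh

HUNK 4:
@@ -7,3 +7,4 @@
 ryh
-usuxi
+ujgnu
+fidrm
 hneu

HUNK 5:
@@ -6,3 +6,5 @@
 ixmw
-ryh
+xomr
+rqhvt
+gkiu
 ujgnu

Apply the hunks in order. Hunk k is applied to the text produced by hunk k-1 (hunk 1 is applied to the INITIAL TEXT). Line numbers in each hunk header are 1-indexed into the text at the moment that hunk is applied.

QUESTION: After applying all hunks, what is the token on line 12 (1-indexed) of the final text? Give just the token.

Answer: hneu

Derivation:
Hunk 1: at line 8 remove [hoe] add [usuxi,hneu] -> 14 lines: ejbxm zvqv kfch hyeo dze ejad csps oeb usuxi hneu fyh eua mnyo ngfj
Hunk 2: at line 6 remove [csps,oeb] add [ryh] -> 13 lines: ejbxm zvqv kfch hyeo dze ejad ryh usuxi hneu fyh eua mnyo ngfj
Hunk 3: at line 3 remove [hyeo,dze,ejad] add [wvwe,mmo,ixmw] -> 13 lines: ejbxm zvqv kfch wvwe mmo ixmw ryh usuxi hneu fyh eua mnyo ngfj
Hunk 4: at line 7 remove [usuxi] add [ujgnu,fidrm] -> 14 lines: ejbxm zvqv kfch wvwe mmo ixmw ryh ujgnu fidrm hneu fyh eua mnyo ngfj
Hunk 5: at line 6 remove [ryh] add [xomr,rqhvt,gkiu] -> 16 lines: ejbxm zvqv kfch wvwe mmo ixmw xomr rqhvt gkiu ujgnu fidrm hneu fyh eua mnyo ngfj
Final line 12: hneu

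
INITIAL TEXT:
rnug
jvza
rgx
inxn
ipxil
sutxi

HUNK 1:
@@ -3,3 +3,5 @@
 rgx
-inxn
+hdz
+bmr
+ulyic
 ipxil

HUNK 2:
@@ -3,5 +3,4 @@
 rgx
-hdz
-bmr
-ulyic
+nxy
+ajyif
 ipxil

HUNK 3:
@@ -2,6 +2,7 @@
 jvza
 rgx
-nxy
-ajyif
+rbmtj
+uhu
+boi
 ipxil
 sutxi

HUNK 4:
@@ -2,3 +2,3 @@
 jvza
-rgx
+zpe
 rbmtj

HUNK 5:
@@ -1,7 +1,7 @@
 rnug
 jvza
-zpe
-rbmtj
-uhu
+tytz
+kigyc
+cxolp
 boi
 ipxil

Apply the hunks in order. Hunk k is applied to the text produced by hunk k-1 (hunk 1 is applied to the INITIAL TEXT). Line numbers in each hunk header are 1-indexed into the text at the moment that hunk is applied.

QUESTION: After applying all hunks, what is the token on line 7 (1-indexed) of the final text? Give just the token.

Hunk 1: at line 3 remove [inxn] add [hdz,bmr,ulyic] -> 8 lines: rnug jvza rgx hdz bmr ulyic ipxil sutxi
Hunk 2: at line 3 remove [hdz,bmr,ulyic] add [nxy,ajyif] -> 7 lines: rnug jvza rgx nxy ajyif ipxil sutxi
Hunk 3: at line 2 remove [nxy,ajyif] add [rbmtj,uhu,boi] -> 8 lines: rnug jvza rgx rbmtj uhu boi ipxil sutxi
Hunk 4: at line 2 remove [rgx] add [zpe] -> 8 lines: rnug jvza zpe rbmtj uhu boi ipxil sutxi
Hunk 5: at line 1 remove [zpe,rbmtj,uhu] add [tytz,kigyc,cxolp] -> 8 lines: rnug jvza tytz kigyc cxolp boi ipxil sutxi
Final line 7: ipxil

Answer: ipxil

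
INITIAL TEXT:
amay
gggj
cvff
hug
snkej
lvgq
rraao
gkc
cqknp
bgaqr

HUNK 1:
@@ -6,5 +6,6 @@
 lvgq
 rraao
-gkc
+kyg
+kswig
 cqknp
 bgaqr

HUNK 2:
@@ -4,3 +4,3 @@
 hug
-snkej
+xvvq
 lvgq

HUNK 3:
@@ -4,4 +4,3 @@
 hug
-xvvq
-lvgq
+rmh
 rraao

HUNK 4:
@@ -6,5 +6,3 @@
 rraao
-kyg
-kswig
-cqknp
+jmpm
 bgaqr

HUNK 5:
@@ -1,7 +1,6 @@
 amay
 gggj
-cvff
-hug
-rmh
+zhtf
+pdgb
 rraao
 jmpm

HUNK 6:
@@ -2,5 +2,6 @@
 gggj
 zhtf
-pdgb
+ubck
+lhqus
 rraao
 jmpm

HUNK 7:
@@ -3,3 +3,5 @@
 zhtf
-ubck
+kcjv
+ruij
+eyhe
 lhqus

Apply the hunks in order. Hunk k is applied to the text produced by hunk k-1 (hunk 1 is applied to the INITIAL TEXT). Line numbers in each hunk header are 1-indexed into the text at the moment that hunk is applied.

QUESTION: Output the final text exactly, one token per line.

Hunk 1: at line 6 remove [gkc] add [kyg,kswig] -> 11 lines: amay gggj cvff hug snkej lvgq rraao kyg kswig cqknp bgaqr
Hunk 2: at line 4 remove [snkej] add [xvvq] -> 11 lines: amay gggj cvff hug xvvq lvgq rraao kyg kswig cqknp bgaqr
Hunk 3: at line 4 remove [xvvq,lvgq] add [rmh] -> 10 lines: amay gggj cvff hug rmh rraao kyg kswig cqknp bgaqr
Hunk 4: at line 6 remove [kyg,kswig,cqknp] add [jmpm] -> 8 lines: amay gggj cvff hug rmh rraao jmpm bgaqr
Hunk 5: at line 1 remove [cvff,hug,rmh] add [zhtf,pdgb] -> 7 lines: amay gggj zhtf pdgb rraao jmpm bgaqr
Hunk 6: at line 2 remove [pdgb] add [ubck,lhqus] -> 8 lines: amay gggj zhtf ubck lhqus rraao jmpm bgaqr
Hunk 7: at line 3 remove [ubck] add [kcjv,ruij,eyhe] -> 10 lines: amay gggj zhtf kcjv ruij eyhe lhqus rraao jmpm bgaqr

Answer: amay
gggj
zhtf
kcjv
ruij
eyhe
lhqus
rraao
jmpm
bgaqr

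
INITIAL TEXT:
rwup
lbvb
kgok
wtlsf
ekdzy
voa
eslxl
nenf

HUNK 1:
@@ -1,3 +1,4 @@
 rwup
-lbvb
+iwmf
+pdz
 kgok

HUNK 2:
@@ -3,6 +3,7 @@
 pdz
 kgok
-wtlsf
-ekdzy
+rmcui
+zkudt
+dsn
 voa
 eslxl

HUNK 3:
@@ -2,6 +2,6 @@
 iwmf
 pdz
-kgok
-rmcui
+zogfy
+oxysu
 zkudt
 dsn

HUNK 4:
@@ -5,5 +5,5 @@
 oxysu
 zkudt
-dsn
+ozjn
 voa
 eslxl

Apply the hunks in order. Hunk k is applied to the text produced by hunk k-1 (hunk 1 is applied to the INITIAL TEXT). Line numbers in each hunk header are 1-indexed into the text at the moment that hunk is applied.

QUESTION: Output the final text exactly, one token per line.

Hunk 1: at line 1 remove [lbvb] add [iwmf,pdz] -> 9 lines: rwup iwmf pdz kgok wtlsf ekdzy voa eslxl nenf
Hunk 2: at line 3 remove [wtlsf,ekdzy] add [rmcui,zkudt,dsn] -> 10 lines: rwup iwmf pdz kgok rmcui zkudt dsn voa eslxl nenf
Hunk 3: at line 2 remove [kgok,rmcui] add [zogfy,oxysu] -> 10 lines: rwup iwmf pdz zogfy oxysu zkudt dsn voa eslxl nenf
Hunk 4: at line 5 remove [dsn] add [ozjn] -> 10 lines: rwup iwmf pdz zogfy oxysu zkudt ozjn voa eslxl nenf

Answer: rwup
iwmf
pdz
zogfy
oxysu
zkudt
ozjn
voa
eslxl
nenf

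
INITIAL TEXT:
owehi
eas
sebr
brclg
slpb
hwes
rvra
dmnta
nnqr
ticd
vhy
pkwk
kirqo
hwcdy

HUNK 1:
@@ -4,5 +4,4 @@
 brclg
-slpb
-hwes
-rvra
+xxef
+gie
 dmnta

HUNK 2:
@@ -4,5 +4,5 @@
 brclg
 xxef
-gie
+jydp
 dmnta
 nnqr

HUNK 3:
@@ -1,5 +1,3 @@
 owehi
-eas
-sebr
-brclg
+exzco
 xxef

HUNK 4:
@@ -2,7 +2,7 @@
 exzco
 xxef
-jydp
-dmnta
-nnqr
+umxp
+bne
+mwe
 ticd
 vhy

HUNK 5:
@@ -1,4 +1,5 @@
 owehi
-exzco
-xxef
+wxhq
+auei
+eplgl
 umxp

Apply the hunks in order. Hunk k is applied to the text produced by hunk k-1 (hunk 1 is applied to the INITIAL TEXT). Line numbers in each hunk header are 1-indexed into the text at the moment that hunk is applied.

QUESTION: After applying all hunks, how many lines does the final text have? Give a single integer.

Hunk 1: at line 4 remove [slpb,hwes,rvra] add [xxef,gie] -> 13 lines: owehi eas sebr brclg xxef gie dmnta nnqr ticd vhy pkwk kirqo hwcdy
Hunk 2: at line 4 remove [gie] add [jydp] -> 13 lines: owehi eas sebr brclg xxef jydp dmnta nnqr ticd vhy pkwk kirqo hwcdy
Hunk 3: at line 1 remove [eas,sebr,brclg] add [exzco] -> 11 lines: owehi exzco xxef jydp dmnta nnqr ticd vhy pkwk kirqo hwcdy
Hunk 4: at line 2 remove [jydp,dmnta,nnqr] add [umxp,bne,mwe] -> 11 lines: owehi exzco xxef umxp bne mwe ticd vhy pkwk kirqo hwcdy
Hunk 5: at line 1 remove [exzco,xxef] add [wxhq,auei,eplgl] -> 12 lines: owehi wxhq auei eplgl umxp bne mwe ticd vhy pkwk kirqo hwcdy
Final line count: 12

Answer: 12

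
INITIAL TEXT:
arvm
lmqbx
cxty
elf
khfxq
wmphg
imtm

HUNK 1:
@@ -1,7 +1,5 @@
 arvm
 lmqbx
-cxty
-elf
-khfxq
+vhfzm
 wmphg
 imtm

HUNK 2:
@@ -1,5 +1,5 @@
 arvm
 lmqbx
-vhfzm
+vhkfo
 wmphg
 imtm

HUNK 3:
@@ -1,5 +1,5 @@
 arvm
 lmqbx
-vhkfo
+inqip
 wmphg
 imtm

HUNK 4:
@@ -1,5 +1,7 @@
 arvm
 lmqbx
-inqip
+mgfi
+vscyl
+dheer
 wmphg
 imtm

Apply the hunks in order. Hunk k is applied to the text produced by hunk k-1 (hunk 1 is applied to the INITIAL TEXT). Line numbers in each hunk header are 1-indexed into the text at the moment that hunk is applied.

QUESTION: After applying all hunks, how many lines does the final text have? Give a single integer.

Hunk 1: at line 1 remove [cxty,elf,khfxq] add [vhfzm] -> 5 lines: arvm lmqbx vhfzm wmphg imtm
Hunk 2: at line 1 remove [vhfzm] add [vhkfo] -> 5 lines: arvm lmqbx vhkfo wmphg imtm
Hunk 3: at line 1 remove [vhkfo] add [inqip] -> 5 lines: arvm lmqbx inqip wmphg imtm
Hunk 4: at line 1 remove [inqip] add [mgfi,vscyl,dheer] -> 7 lines: arvm lmqbx mgfi vscyl dheer wmphg imtm
Final line count: 7

Answer: 7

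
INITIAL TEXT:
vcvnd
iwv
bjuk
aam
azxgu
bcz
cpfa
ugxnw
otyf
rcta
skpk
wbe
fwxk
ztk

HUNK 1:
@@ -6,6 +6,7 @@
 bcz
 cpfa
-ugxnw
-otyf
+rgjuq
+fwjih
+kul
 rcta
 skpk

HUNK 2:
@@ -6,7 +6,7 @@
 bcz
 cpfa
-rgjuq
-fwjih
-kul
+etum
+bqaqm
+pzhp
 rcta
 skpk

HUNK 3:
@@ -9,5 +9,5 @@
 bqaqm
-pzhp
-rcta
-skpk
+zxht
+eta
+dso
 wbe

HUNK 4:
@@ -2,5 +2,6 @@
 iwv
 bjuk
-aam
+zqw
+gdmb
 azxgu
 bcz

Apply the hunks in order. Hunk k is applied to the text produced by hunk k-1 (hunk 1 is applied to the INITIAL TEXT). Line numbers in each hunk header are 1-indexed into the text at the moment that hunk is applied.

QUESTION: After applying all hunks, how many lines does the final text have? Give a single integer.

Answer: 16

Derivation:
Hunk 1: at line 6 remove [ugxnw,otyf] add [rgjuq,fwjih,kul] -> 15 lines: vcvnd iwv bjuk aam azxgu bcz cpfa rgjuq fwjih kul rcta skpk wbe fwxk ztk
Hunk 2: at line 6 remove [rgjuq,fwjih,kul] add [etum,bqaqm,pzhp] -> 15 lines: vcvnd iwv bjuk aam azxgu bcz cpfa etum bqaqm pzhp rcta skpk wbe fwxk ztk
Hunk 3: at line 9 remove [pzhp,rcta,skpk] add [zxht,eta,dso] -> 15 lines: vcvnd iwv bjuk aam azxgu bcz cpfa etum bqaqm zxht eta dso wbe fwxk ztk
Hunk 4: at line 2 remove [aam] add [zqw,gdmb] -> 16 lines: vcvnd iwv bjuk zqw gdmb azxgu bcz cpfa etum bqaqm zxht eta dso wbe fwxk ztk
Final line count: 16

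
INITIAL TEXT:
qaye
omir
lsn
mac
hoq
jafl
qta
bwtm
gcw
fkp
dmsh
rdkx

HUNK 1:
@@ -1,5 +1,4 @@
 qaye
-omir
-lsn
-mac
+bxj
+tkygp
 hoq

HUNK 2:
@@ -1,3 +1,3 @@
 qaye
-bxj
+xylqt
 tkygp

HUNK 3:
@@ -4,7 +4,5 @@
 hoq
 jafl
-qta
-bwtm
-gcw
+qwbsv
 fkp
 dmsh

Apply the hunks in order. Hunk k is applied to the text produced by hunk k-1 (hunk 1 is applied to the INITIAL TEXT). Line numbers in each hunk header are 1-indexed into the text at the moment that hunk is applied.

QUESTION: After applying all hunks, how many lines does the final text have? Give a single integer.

Answer: 9

Derivation:
Hunk 1: at line 1 remove [omir,lsn,mac] add [bxj,tkygp] -> 11 lines: qaye bxj tkygp hoq jafl qta bwtm gcw fkp dmsh rdkx
Hunk 2: at line 1 remove [bxj] add [xylqt] -> 11 lines: qaye xylqt tkygp hoq jafl qta bwtm gcw fkp dmsh rdkx
Hunk 3: at line 4 remove [qta,bwtm,gcw] add [qwbsv] -> 9 lines: qaye xylqt tkygp hoq jafl qwbsv fkp dmsh rdkx
Final line count: 9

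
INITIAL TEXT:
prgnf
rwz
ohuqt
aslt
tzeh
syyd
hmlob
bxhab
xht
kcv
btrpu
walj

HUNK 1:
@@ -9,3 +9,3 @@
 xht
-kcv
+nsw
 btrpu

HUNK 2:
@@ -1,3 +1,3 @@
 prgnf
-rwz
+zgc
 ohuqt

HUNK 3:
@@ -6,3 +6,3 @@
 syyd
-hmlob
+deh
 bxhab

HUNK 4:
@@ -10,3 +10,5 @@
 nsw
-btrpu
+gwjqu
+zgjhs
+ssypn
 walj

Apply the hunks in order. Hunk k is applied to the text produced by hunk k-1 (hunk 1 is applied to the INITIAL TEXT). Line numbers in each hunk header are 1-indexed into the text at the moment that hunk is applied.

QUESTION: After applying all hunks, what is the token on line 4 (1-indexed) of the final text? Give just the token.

Answer: aslt

Derivation:
Hunk 1: at line 9 remove [kcv] add [nsw] -> 12 lines: prgnf rwz ohuqt aslt tzeh syyd hmlob bxhab xht nsw btrpu walj
Hunk 2: at line 1 remove [rwz] add [zgc] -> 12 lines: prgnf zgc ohuqt aslt tzeh syyd hmlob bxhab xht nsw btrpu walj
Hunk 3: at line 6 remove [hmlob] add [deh] -> 12 lines: prgnf zgc ohuqt aslt tzeh syyd deh bxhab xht nsw btrpu walj
Hunk 4: at line 10 remove [btrpu] add [gwjqu,zgjhs,ssypn] -> 14 lines: prgnf zgc ohuqt aslt tzeh syyd deh bxhab xht nsw gwjqu zgjhs ssypn walj
Final line 4: aslt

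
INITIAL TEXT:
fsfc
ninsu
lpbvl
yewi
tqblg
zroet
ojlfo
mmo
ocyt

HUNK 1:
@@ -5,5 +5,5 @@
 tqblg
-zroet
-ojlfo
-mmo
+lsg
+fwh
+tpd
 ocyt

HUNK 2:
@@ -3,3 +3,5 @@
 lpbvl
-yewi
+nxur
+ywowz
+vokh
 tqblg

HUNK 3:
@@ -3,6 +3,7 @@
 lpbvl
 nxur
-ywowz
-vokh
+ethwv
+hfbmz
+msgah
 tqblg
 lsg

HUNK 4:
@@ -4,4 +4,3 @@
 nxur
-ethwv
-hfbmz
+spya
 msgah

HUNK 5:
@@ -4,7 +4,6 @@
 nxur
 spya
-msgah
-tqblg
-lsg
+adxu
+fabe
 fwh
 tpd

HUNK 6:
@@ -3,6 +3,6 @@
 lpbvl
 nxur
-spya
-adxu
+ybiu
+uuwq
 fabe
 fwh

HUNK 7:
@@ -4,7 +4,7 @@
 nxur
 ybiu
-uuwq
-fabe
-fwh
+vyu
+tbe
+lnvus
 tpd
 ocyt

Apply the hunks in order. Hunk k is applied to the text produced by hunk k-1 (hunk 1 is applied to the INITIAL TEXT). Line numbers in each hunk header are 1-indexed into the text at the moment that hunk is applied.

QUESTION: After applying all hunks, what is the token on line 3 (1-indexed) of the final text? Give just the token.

Hunk 1: at line 5 remove [zroet,ojlfo,mmo] add [lsg,fwh,tpd] -> 9 lines: fsfc ninsu lpbvl yewi tqblg lsg fwh tpd ocyt
Hunk 2: at line 3 remove [yewi] add [nxur,ywowz,vokh] -> 11 lines: fsfc ninsu lpbvl nxur ywowz vokh tqblg lsg fwh tpd ocyt
Hunk 3: at line 3 remove [ywowz,vokh] add [ethwv,hfbmz,msgah] -> 12 lines: fsfc ninsu lpbvl nxur ethwv hfbmz msgah tqblg lsg fwh tpd ocyt
Hunk 4: at line 4 remove [ethwv,hfbmz] add [spya] -> 11 lines: fsfc ninsu lpbvl nxur spya msgah tqblg lsg fwh tpd ocyt
Hunk 5: at line 4 remove [msgah,tqblg,lsg] add [adxu,fabe] -> 10 lines: fsfc ninsu lpbvl nxur spya adxu fabe fwh tpd ocyt
Hunk 6: at line 3 remove [spya,adxu] add [ybiu,uuwq] -> 10 lines: fsfc ninsu lpbvl nxur ybiu uuwq fabe fwh tpd ocyt
Hunk 7: at line 4 remove [uuwq,fabe,fwh] add [vyu,tbe,lnvus] -> 10 lines: fsfc ninsu lpbvl nxur ybiu vyu tbe lnvus tpd ocyt
Final line 3: lpbvl

Answer: lpbvl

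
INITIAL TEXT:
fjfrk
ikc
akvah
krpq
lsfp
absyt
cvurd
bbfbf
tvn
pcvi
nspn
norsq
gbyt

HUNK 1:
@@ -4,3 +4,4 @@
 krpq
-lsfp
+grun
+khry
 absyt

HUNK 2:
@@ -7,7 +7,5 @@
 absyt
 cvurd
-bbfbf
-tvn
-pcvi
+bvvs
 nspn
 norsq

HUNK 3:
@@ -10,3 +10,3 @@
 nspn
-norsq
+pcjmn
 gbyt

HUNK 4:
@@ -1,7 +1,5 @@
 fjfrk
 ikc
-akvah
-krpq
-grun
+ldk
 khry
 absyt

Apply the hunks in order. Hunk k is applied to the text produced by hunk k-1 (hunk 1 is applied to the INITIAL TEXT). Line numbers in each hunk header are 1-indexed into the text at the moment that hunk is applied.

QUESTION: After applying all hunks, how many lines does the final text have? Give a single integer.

Answer: 10

Derivation:
Hunk 1: at line 4 remove [lsfp] add [grun,khry] -> 14 lines: fjfrk ikc akvah krpq grun khry absyt cvurd bbfbf tvn pcvi nspn norsq gbyt
Hunk 2: at line 7 remove [bbfbf,tvn,pcvi] add [bvvs] -> 12 lines: fjfrk ikc akvah krpq grun khry absyt cvurd bvvs nspn norsq gbyt
Hunk 3: at line 10 remove [norsq] add [pcjmn] -> 12 lines: fjfrk ikc akvah krpq grun khry absyt cvurd bvvs nspn pcjmn gbyt
Hunk 4: at line 1 remove [akvah,krpq,grun] add [ldk] -> 10 lines: fjfrk ikc ldk khry absyt cvurd bvvs nspn pcjmn gbyt
Final line count: 10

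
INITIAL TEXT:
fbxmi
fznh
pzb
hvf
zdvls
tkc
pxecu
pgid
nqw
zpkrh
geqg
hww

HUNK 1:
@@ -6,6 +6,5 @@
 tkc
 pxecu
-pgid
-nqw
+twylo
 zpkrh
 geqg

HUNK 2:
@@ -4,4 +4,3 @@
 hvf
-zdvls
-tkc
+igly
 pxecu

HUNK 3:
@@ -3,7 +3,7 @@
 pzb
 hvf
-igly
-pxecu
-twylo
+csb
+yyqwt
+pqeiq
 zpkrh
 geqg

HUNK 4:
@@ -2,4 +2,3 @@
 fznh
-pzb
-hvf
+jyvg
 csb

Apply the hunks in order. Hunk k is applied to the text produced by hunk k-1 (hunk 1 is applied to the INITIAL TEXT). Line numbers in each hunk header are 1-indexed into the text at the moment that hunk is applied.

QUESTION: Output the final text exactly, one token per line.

Answer: fbxmi
fznh
jyvg
csb
yyqwt
pqeiq
zpkrh
geqg
hww

Derivation:
Hunk 1: at line 6 remove [pgid,nqw] add [twylo] -> 11 lines: fbxmi fznh pzb hvf zdvls tkc pxecu twylo zpkrh geqg hww
Hunk 2: at line 4 remove [zdvls,tkc] add [igly] -> 10 lines: fbxmi fznh pzb hvf igly pxecu twylo zpkrh geqg hww
Hunk 3: at line 3 remove [igly,pxecu,twylo] add [csb,yyqwt,pqeiq] -> 10 lines: fbxmi fznh pzb hvf csb yyqwt pqeiq zpkrh geqg hww
Hunk 4: at line 2 remove [pzb,hvf] add [jyvg] -> 9 lines: fbxmi fznh jyvg csb yyqwt pqeiq zpkrh geqg hww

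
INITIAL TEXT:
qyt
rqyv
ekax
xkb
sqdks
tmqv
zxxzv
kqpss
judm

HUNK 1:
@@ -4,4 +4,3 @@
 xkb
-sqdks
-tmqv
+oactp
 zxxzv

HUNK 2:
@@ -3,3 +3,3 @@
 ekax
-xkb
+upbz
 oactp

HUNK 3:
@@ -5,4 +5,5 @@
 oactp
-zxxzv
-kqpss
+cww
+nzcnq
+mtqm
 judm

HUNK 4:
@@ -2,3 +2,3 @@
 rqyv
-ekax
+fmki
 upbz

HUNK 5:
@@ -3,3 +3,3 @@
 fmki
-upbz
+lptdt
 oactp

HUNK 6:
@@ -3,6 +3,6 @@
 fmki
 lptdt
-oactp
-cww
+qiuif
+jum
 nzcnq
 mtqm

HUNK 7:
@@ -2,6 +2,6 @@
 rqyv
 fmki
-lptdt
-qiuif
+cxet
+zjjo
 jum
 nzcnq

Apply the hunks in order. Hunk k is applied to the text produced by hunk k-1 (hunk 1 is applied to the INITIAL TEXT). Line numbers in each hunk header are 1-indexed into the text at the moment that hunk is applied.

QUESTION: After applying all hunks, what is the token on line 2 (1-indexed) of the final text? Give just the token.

Answer: rqyv

Derivation:
Hunk 1: at line 4 remove [sqdks,tmqv] add [oactp] -> 8 lines: qyt rqyv ekax xkb oactp zxxzv kqpss judm
Hunk 2: at line 3 remove [xkb] add [upbz] -> 8 lines: qyt rqyv ekax upbz oactp zxxzv kqpss judm
Hunk 3: at line 5 remove [zxxzv,kqpss] add [cww,nzcnq,mtqm] -> 9 lines: qyt rqyv ekax upbz oactp cww nzcnq mtqm judm
Hunk 4: at line 2 remove [ekax] add [fmki] -> 9 lines: qyt rqyv fmki upbz oactp cww nzcnq mtqm judm
Hunk 5: at line 3 remove [upbz] add [lptdt] -> 9 lines: qyt rqyv fmki lptdt oactp cww nzcnq mtqm judm
Hunk 6: at line 3 remove [oactp,cww] add [qiuif,jum] -> 9 lines: qyt rqyv fmki lptdt qiuif jum nzcnq mtqm judm
Hunk 7: at line 2 remove [lptdt,qiuif] add [cxet,zjjo] -> 9 lines: qyt rqyv fmki cxet zjjo jum nzcnq mtqm judm
Final line 2: rqyv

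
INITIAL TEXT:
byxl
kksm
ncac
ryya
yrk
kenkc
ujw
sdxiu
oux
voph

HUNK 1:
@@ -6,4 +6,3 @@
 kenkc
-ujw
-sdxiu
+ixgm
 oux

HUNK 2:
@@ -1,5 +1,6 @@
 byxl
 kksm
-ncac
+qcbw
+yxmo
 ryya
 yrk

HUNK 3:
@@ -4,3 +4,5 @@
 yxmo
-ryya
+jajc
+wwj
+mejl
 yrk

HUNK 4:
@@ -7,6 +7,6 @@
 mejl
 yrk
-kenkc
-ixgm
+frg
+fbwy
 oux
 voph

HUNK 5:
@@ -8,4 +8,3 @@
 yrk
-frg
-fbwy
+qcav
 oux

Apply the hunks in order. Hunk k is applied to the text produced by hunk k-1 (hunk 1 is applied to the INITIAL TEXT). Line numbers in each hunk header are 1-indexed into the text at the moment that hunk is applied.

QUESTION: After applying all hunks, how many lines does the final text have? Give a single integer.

Hunk 1: at line 6 remove [ujw,sdxiu] add [ixgm] -> 9 lines: byxl kksm ncac ryya yrk kenkc ixgm oux voph
Hunk 2: at line 1 remove [ncac] add [qcbw,yxmo] -> 10 lines: byxl kksm qcbw yxmo ryya yrk kenkc ixgm oux voph
Hunk 3: at line 4 remove [ryya] add [jajc,wwj,mejl] -> 12 lines: byxl kksm qcbw yxmo jajc wwj mejl yrk kenkc ixgm oux voph
Hunk 4: at line 7 remove [kenkc,ixgm] add [frg,fbwy] -> 12 lines: byxl kksm qcbw yxmo jajc wwj mejl yrk frg fbwy oux voph
Hunk 5: at line 8 remove [frg,fbwy] add [qcav] -> 11 lines: byxl kksm qcbw yxmo jajc wwj mejl yrk qcav oux voph
Final line count: 11

Answer: 11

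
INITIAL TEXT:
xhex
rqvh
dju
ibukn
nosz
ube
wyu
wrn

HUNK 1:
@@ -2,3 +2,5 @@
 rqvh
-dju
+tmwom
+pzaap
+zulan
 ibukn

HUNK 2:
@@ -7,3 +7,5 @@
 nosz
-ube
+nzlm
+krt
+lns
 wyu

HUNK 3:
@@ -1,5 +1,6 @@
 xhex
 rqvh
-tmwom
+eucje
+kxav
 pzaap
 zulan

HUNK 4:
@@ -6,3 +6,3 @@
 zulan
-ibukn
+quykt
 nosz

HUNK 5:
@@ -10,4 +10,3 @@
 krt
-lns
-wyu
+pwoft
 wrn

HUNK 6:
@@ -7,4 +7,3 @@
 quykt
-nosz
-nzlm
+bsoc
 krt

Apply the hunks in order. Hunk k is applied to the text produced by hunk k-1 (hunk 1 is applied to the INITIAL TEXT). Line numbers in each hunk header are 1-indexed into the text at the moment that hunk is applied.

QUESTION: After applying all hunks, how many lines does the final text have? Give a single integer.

Hunk 1: at line 2 remove [dju] add [tmwom,pzaap,zulan] -> 10 lines: xhex rqvh tmwom pzaap zulan ibukn nosz ube wyu wrn
Hunk 2: at line 7 remove [ube] add [nzlm,krt,lns] -> 12 lines: xhex rqvh tmwom pzaap zulan ibukn nosz nzlm krt lns wyu wrn
Hunk 3: at line 1 remove [tmwom] add [eucje,kxav] -> 13 lines: xhex rqvh eucje kxav pzaap zulan ibukn nosz nzlm krt lns wyu wrn
Hunk 4: at line 6 remove [ibukn] add [quykt] -> 13 lines: xhex rqvh eucje kxav pzaap zulan quykt nosz nzlm krt lns wyu wrn
Hunk 5: at line 10 remove [lns,wyu] add [pwoft] -> 12 lines: xhex rqvh eucje kxav pzaap zulan quykt nosz nzlm krt pwoft wrn
Hunk 6: at line 7 remove [nosz,nzlm] add [bsoc] -> 11 lines: xhex rqvh eucje kxav pzaap zulan quykt bsoc krt pwoft wrn
Final line count: 11

Answer: 11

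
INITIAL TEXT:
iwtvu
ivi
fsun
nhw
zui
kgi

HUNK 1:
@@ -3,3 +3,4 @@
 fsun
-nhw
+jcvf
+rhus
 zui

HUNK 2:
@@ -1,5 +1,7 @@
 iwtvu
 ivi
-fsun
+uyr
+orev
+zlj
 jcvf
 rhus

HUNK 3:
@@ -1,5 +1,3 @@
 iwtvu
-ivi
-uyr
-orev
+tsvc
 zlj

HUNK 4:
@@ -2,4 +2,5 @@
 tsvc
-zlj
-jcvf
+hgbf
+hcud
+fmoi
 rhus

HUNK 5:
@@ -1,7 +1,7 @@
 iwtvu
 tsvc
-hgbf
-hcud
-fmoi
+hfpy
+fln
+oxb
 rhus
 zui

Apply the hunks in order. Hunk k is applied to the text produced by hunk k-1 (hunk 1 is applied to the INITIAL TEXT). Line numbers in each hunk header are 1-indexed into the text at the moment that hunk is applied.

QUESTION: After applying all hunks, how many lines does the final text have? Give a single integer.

Answer: 8

Derivation:
Hunk 1: at line 3 remove [nhw] add [jcvf,rhus] -> 7 lines: iwtvu ivi fsun jcvf rhus zui kgi
Hunk 2: at line 1 remove [fsun] add [uyr,orev,zlj] -> 9 lines: iwtvu ivi uyr orev zlj jcvf rhus zui kgi
Hunk 3: at line 1 remove [ivi,uyr,orev] add [tsvc] -> 7 lines: iwtvu tsvc zlj jcvf rhus zui kgi
Hunk 4: at line 2 remove [zlj,jcvf] add [hgbf,hcud,fmoi] -> 8 lines: iwtvu tsvc hgbf hcud fmoi rhus zui kgi
Hunk 5: at line 1 remove [hgbf,hcud,fmoi] add [hfpy,fln,oxb] -> 8 lines: iwtvu tsvc hfpy fln oxb rhus zui kgi
Final line count: 8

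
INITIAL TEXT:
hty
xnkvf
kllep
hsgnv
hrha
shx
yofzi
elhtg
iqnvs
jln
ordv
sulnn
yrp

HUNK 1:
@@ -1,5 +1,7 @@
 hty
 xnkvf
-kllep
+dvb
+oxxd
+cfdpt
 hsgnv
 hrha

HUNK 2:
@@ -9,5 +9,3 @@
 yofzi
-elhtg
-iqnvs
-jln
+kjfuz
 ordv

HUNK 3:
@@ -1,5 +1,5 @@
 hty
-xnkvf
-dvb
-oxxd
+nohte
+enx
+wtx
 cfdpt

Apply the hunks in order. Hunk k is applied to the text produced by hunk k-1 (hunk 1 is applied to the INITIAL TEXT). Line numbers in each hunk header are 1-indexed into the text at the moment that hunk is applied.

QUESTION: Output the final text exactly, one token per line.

Answer: hty
nohte
enx
wtx
cfdpt
hsgnv
hrha
shx
yofzi
kjfuz
ordv
sulnn
yrp

Derivation:
Hunk 1: at line 1 remove [kllep] add [dvb,oxxd,cfdpt] -> 15 lines: hty xnkvf dvb oxxd cfdpt hsgnv hrha shx yofzi elhtg iqnvs jln ordv sulnn yrp
Hunk 2: at line 9 remove [elhtg,iqnvs,jln] add [kjfuz] -> 13 lines: hty xnkvf dvb oxxd cfdpt hsgnv hrha shx yofzi kjfuz ordv sulnn yrp
Hunk 3: at line 1 remove [xnkvf,dvb,oxxd] add [nohte,enx,wtx] -> 13 lines: hty nohte enx wtx cfdpt hsgnv hrha shx yofzi kjfuz ordv sulnn yrp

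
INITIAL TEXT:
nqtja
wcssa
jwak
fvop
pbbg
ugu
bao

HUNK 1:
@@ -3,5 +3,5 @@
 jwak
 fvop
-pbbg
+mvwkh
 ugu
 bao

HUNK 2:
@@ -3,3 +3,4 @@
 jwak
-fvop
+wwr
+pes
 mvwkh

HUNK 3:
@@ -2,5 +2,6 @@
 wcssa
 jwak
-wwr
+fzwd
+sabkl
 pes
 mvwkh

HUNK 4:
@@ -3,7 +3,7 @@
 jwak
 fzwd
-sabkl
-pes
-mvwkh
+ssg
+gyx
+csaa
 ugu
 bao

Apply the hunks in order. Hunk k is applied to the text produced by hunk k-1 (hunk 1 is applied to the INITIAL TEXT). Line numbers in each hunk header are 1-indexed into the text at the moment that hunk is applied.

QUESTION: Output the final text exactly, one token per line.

Answer: nqtja
wcssa
jwak
fzwd
ssg
gyx
csaa
ugu
bao

Derivation:
Hunk 1: at line 3 remove [pbbg] add [mvwkh] -> 7 lines: nqtja wcssa jwak fvop mvwkh ugu bao
Hunk 2: at line 3 remove [fvop] add [wwr,pes] -> 8 lines: nqtja wcssa jwak wwr pes mvwkh ugu bao
Hunk 3: at line 2 remove [wwr] add [fzwd,sabkl] -> 9 lines: nqtja wcssa jwak fzwd sabkl pes mvwkh ugu bao
Hunk 4: at line 3 remove [sabkl,pes,mvwkh] add [ssg,gyx,csaa] -> 9 lines: nqtja wcssa jwak fzwd ssg gyx csaa ugu bao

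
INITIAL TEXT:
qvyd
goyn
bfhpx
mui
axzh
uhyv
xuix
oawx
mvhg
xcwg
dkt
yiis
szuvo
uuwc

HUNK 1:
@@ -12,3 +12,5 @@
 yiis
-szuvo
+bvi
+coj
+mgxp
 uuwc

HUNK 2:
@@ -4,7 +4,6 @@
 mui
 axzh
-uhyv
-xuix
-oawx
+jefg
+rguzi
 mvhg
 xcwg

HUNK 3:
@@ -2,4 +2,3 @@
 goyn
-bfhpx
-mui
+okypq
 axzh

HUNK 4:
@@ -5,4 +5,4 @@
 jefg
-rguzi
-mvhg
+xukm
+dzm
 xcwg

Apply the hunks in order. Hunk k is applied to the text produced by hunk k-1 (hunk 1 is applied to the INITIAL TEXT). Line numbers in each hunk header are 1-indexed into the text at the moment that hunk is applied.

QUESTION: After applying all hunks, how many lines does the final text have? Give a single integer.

Answer: 14

Derivation:
Hunk 1: at line 12 remove [szuvo] add [bvi,coj,mgxp] -> 16 lines: qvyd goyn bfhpx mui axzh uhyv xuix oawx mvhg xcwg dkt yiis bvi coj mgxp uuwc
Hunk 2: at line 4 remove [uhyv,xuix,oawx] add [jefg,rguzi] -> 15 lines: qvyd goyn bfhpx mui axzh jefg rguzi mvhg xcwg dkt yiis bvi coj mgxp uuwc
Hunk 3: at line 2 remove [bfhpx,mui] add [okypq] -> 14 lines: qvyd goyn okypq axzh jefg rguzi mvhg xcwg dkt yiis bvi coj mgxp uuwc
Hunk 4: at line 5 remove [rguzi,mvhg] add [xukm,dzm] -> 14 lines: qvyd goyn okypq axzh jefg xukm dzm xcwg dkt yiis bvi coj mgxp uuwc
Final line count: 14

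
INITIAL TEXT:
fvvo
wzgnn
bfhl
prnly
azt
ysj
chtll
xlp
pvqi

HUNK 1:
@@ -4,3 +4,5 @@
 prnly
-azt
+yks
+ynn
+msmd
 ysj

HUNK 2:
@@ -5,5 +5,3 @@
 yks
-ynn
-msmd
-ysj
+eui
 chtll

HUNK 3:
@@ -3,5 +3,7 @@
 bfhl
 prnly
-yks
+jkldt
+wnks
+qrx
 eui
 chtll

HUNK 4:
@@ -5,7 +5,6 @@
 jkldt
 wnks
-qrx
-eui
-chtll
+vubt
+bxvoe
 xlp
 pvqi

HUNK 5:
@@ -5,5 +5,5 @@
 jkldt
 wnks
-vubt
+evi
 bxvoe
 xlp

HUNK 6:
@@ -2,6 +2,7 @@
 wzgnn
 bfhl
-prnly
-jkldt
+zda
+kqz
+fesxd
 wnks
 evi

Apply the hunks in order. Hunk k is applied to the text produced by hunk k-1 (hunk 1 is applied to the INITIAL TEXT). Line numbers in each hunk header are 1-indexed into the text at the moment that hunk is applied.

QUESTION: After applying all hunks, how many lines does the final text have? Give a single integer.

Hunk 1: at line 4 remove [azt] add [yks,ynn,msmd] -> 11 lines: fvvo wzgnn bfhl prnly yks ynn msmd ysj chtll xlp pvqi
Hunk 2: at line 5 remove [ynn,msmd,ysj] add [eui] -> 9 lines: fvvo wzgnn bfhl prnly yks eui chtll xlp pvqi
Hunk 3: at line 3 remove [yks] add [jkldt,wnks,qrx] -> 11 lines: fvvo wzgnn bfhl prnly jkldt wnks qrx eui chtll xlp pvqi
Hunk 4: at line 5 remove [qrx,eui,chtll] add [vubt,bxvoe] -> 10 lines: fvvo wzgnn bfhl prnly jkldt wnks vubt bxvoe xlp pvqi
Hunk 5: at line 5 remove [vubt] add [evi] -> 10 lines: fvvo wzgnn bfhl prnly jkldt wnks evi bxvoe xlp pvqi
Hunk 6: at line 2 remove [prnly,jkldt] add [zda,kqz,fesxd] -> 11 lines: fvvo wzgnn bfhl zda kqz fesxd wnks evi bxvoe xlp pvqi
Final line count: 11

Answer: 11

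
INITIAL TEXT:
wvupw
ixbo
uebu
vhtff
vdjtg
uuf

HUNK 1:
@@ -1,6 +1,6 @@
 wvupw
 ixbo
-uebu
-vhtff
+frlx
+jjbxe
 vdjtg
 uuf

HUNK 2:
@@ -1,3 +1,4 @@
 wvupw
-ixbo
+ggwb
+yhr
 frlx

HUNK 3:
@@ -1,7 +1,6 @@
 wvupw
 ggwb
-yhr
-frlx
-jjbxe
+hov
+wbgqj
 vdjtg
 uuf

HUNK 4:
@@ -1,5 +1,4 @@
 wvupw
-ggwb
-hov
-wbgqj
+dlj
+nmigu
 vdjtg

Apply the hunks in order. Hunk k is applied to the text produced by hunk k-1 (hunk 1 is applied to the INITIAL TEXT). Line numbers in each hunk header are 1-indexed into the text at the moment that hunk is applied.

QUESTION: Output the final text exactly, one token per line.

Hunk 1: at line 1 remove [uebu,vhtff] add [frlx,jjbxe] -> 6 lines: wvupw ixbo frlx jjbxe vdjtg uuf
Hunk 2: at line 1 remove [ixbo] add [ggwb,yhr] -> 7 lines: wvupw ggwb yhr frlx jjbxe vdjtg uuf
Hunk 3: at line 1 remove [yhr,frlx,jjbxe] add [hov,wbgqj] -> 6 lines: wvupw ggwb hov wbgqj vdjtg uuf
Hunk 4: at line 1 remove [ggwb,hov,wbgqj] add [dlj,nmigu] -> 5 lines: wvupw dlj nmigu vdjtg uuf

Answer: wvupw
dlj
nmigu
vdjtg
uuf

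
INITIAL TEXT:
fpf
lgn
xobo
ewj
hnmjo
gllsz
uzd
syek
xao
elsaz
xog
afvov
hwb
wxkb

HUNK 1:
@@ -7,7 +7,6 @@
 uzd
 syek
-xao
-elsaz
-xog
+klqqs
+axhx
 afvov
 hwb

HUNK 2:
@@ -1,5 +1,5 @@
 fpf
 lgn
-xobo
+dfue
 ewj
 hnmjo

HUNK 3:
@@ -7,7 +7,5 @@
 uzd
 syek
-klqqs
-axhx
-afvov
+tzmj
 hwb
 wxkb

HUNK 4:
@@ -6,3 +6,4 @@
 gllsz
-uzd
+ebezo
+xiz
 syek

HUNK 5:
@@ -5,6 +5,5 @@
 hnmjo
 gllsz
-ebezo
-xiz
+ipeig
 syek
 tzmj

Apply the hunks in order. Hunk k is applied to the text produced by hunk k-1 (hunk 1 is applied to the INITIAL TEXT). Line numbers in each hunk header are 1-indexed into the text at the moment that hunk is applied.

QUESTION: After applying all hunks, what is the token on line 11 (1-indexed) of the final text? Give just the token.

Hunk 1: at line 7 remove [xao,elsaz,xog] add [klqqs,axhx] -> 13 lines: fpf lgn xobo ewj hnmjo gllsz uzd syek klqqs axhx afvov hwb wxkb
Hunk 2: at line 1 remove [xobo] add [dfue] -> 13 lines: fpf lgn dfue ewj hnmjo gllsz uzd syek klqqs axhx afvov hwb wxkb
Hunk 3: at line 7 remove [klqqs,axhx,afvov] add [tzmj] -> 11 lines: fpf lgn dfue ewj hnmjo gllsz uzd syek tzmj hwb wxkb
Hunk 4: at line 6 remove [uzd] add [ebezo,xiz] -> 12 lines: fpf lgn dfue ewj hnmjo gllsz ebezo xiz syek tzmj hwb wxkb
Hunk 5: at line 5 remove [ebezo,xiz] add [ipeig] -> 11 lines: fpf lgn dfue ewj hnmjo gllsz ipeig syek tzmj hwb wxkb
Final line 11: wxkb

Answer: wxkb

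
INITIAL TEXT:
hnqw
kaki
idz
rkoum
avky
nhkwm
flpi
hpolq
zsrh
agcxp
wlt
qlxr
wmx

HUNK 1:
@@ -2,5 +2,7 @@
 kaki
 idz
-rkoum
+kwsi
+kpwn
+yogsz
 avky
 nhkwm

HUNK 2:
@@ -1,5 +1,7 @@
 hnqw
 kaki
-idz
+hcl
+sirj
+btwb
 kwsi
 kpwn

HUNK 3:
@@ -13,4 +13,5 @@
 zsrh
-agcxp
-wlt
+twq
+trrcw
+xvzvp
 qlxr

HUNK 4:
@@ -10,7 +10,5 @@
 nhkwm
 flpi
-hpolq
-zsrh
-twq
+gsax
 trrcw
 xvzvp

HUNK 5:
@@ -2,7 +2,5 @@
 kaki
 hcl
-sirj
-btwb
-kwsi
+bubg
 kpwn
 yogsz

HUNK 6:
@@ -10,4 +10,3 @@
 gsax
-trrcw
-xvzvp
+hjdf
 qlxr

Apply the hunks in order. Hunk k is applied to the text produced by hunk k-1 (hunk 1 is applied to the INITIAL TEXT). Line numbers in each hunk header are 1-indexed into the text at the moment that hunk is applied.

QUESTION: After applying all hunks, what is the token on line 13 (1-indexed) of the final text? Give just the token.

Hunk 1: at line 2 remove [rkoum] add [kwsi,kpwn,yogsz] -> 15 lines: hnqw kaki idz kwsi kpwn yogsz avky nhkwm flpi hpolq zsrh agcxp wlt qlxr wmx
Hunk 2: at line 1 remove [idz] add [hcl,sirj,btwb] -> 17 lines: hnqw kaki hcl sirj btwb kwsi kpwn yogsz avky nhkwm flpi hpolq zsrh agcxp wlt qlxr wmx
Hunk 3: at line 13 remove [agcxp,wlt] add [twq,trrcw,xvzvp] -> 18 lines: hnqw kaki hcl sirj btwb kwsi kpwn yogsz avky nhkwm flpi hpolq zsrh twq trrcw xvzvp qlxr wmx
Hunk 4: at line 10 remove [hpolq,zsrh,twq] add [gsax] -> 16 lines: hnqw kaki hcl sirj btwb kwsi kpwn yogsz avky nhkwm flpi gsax trrcw xvzvp qlxr wmx
Hunk 5: at line 2 remove [sirj,btwb,kwsi] add [bubg] -> 14 lines: hnqw kaki hcl bubg kpwn yogsz avky nhkwm flpi gsax trrcw xvzvp qlxr wmx
Hunk 6: at line 10 remove [trrcw,xvzvp] add [hjdf] -> 13 lines: hnqw kaki hcl bubg kpwn yogsz avky nhkwm flpi gsax hjdf qlxr wmx
Final line 13: wmx

Answer: wmx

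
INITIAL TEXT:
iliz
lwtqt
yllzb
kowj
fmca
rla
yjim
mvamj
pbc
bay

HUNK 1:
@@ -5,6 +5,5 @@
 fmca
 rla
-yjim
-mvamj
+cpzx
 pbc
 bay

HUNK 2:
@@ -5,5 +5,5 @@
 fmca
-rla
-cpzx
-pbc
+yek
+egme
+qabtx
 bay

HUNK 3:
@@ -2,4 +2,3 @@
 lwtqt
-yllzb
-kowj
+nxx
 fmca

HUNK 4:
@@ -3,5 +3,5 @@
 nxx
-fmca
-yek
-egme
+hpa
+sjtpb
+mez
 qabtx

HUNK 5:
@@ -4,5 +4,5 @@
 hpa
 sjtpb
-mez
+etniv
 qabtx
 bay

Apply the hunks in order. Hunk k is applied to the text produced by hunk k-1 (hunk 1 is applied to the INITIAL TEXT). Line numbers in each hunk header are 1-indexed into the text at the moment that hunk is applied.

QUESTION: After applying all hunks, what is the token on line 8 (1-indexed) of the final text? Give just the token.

Answer: bay

Derivation:
Hunk 1: at line 5 remove [yjim,mvamj] add [cpzx] -> 9 lines: iliz lwtqt yllzb kowj fmca rla cpzx pbc bay
Hunk 2: at line 5 remove [rla,cpzx,pbc] add [yek,egme,qabtx] -> 9 lines: iliz lwtqt yllzb kowj fmca yek egme qabtx bay
Hunk 3: at line 2 remove [yllzb,kowj] add [nxx] -> 8 lines: iliz lwtqt nxx fmca yek egme qabtx bay
Hunk 4: at line 3 remove [fmca,yek,egme] add [hpa,sjtpb,mez] -> 8 lines: iliz lwtqt nxx hpa sjtpb mez qabtx bay
Hunk 5: at line 4 remove [mez] add [etniv] -> 8 lines: iliz lwtqt nxx hpa sjtpb etniv qabtx bay
Final line 8: bay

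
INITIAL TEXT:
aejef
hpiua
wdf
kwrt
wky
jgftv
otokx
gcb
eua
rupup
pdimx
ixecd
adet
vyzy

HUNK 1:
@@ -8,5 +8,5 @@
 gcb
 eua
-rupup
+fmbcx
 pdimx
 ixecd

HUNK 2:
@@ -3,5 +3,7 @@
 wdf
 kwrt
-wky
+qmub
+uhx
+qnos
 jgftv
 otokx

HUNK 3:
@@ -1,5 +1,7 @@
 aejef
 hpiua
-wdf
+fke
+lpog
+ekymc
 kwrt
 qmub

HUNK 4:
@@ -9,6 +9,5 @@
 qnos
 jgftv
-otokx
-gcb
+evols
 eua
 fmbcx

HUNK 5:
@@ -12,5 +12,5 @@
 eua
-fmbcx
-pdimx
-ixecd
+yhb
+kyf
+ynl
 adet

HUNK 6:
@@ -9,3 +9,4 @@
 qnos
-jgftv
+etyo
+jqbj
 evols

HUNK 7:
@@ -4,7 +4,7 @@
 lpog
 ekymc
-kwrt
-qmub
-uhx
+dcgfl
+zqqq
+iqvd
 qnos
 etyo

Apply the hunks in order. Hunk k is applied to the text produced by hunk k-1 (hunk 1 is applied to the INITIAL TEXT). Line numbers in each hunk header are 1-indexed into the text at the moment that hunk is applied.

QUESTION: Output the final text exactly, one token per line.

Answer: aejef
hpiua
fke
lpog
ekymc
dcgfl
zqqq
iqvd
qnos
etyo
jqbj
evols
eua
yhb
kyf
ynl
adet
vyzy

Derivation:
Hunk 1: at line 8 remove [rupup] add [fmbcx] -> 14 lines: aejef hpiua wdf kwrt wky jgftv otokx gcb eua fmbcx pdimx ixecd adet vyzy
Hunk 2: at line 3 remove [wky] add [qmub,uhx,qnos] -> 16 lines: aejef hpiua wdf kwrt qmub uhx qnos jgftv otokx gcb eua fmbcx pdimx ixecd adet vyzy
Hunk 3: at line 1 remove [wdf] add [fke,lpog,ekymc] -> 18 lines: aejef hpiua fke lpog ekymc kwrt qmub uhx qnos jgftv otokx gcb eua fmbcx pdimx ixecd adet vyzy
Hunk 4: at line 9 remove [otokx,gcb] add [evols] -> 17 lines: aejef hpiua fke lpog ekymc kwrt qmub uhx qnos jgftv evols eua fmbcx pdimx ixecd adet vyzy
Hunk 5: at line 12 remove [fmbcx,pdimx,ixecd] add [yhb,kyf,ynl] -> 17 lines: aejef hpiua fke lpog ekymc kwrt qmub uhx qnos jgftv evols eua yhb kyf ynl adet vyzy
Hunk 6: at line 9 remove [jgftv] add [etyo,jqbj] -> 18 lines: aejef hpiua fke lpog ekymc kwrt qmub uhx qnos etyo jqbj evols eua yhb kyf ynl adet vyzy
Hunk 7: at line 4 remove [kwrt,qmub,uhx] add [dcgfl,zqqq,iqvd] -> 18 lines: aejef hpiua fke lpog ekymc dcgfl zqqq iqvd qnos etyo jqbj evols eua yhb kyf ynl adet vyzy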